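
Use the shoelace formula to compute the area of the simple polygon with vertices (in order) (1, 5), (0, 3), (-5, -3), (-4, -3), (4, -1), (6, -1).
Area = 35

Shoelace formula: Area = (1/2) |Σ_i (x_i · y_{i+1} − x_{i+1} · y_i)| (indices mod n). Compute each cross term:
  (1)(3) − (0)(5) = 3
  (0)(-3) − (-5)(3) = 15
  (-5)(-3) − (-4)(-3) = 3
  (-4)(-1) − (4)(-3) = 16
  (4)(-1) − (6)(-1) = 2
  (6)(5) − (1)(-1) = 31
Sum = 70, so (signed) Area = 70/2 = 35, |Area| = 35.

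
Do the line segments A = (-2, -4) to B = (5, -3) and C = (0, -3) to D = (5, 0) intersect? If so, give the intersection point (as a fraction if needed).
No (intersection of containing lines falls outside at least one segment)

Parametrize and solve: t = 1/16, s = -5/16. At least one of these is outside [0, 1], so the segments do not intersect.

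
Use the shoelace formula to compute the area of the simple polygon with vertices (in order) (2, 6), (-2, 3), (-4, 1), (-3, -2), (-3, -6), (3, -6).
Area = 117/2

Shoelace formula: Area = (1/2) |Σ_i (x_i · y_{i+1} − x_{i+1} · y_i)| (indices mod n). Compute each cross term:
  (2)(3) − (-2)(6) = 18
  (-2)(1) − (-4)(3) = 10
  (-4)(-2) − (-3)(1) = 11
  (-3)(-6) − (-3)(-2) = 12
  (-3)(-6) − (3)(-6) = 36
  (3)(6) − (2)(-6) = 30
Sum = 117, so (signed) Area = 117/2 = 117/2, |Area| = 117/2.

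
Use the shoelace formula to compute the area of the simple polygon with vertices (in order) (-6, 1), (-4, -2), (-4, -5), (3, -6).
Area = 17

Shoelace formula: Area = (1/2) |Σ_i (x_i · y_{i+1} − x_{i+1} · y_i)| (indices mod n). Compute each cross term:
  (-6)(-2) − (-4)(1) = 16
  (-4)(-5) − (-4)(-2) = 12
  (-4)(-6) − (3)(-5) = 39
  (3)(1) − (-6)(-6) = -33
Sum = 34, so (signed) Area = 34/2 = 17, |Area| = 17.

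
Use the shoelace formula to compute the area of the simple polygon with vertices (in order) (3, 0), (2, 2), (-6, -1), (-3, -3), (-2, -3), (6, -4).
Area = 36

Shoelace formula: Area = (1/2) |Σ_i (x_i · y_{i+1} − x_{i+1} · y_i)| (indices mod n). Compute each cross term:
  (3)(2) − (2)(0) = 6
  (2)(-1) − (-6)(2) = 10
  (-6)(-3) − (-3)(-1) = 15
  (-3)(-3) − (-2)(-3) = 3
  (-2)(-4) − (6)(-3) = 26
  (6)(0) − (3)(-4) = 12
Sum = 72, so (signed) Area = 72/2 = 36, |Area| = 36.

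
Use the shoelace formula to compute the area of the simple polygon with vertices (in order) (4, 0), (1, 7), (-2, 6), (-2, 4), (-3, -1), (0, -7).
Area = 115/2

Shoelace formula: Area = (1/2) |Σ_i (x_i · y_{i+1} − x_{i+1} · y_i)| (indices mod n). Compute each cross term:
  (4)(7) − (1)(0) = 28
  (1)(6) − (-2)(7) = 20
  (-2)(4) − (-2)(6) = 4
  (-2)(-1) − (-3)(4) = 14
  (-3)(-7) − (0)(-1) = 21
  (0)(0) − (4)(-7) = 28
Sum = 115, so (signed) Area = 115/2 = 115/2, |Area| = 115/2.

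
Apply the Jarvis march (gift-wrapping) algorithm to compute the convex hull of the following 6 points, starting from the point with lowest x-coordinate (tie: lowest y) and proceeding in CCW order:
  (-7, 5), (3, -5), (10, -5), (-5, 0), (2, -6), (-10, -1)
Hull (CCW) = [(-10, -1), (2, -6), (10, -5), (-7, 5)]

Jarvis march: at each step, from the current hull vertex p, select the next vertex q as the point such that every other point lies strictly to the left of (or on) the directed line p → q. (Equivalently: for every other point r, the cross product (q − p) × (r − p) ≥ 0.)
Starting point (lowest x, tie lowest y): (-10, -1). Wrap until returning to start. Resulting hull: (-10, -1), (2, -6), (10, -5), (-7, 5).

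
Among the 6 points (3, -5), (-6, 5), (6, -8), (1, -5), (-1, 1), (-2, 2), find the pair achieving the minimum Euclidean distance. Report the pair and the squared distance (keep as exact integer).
Pair = ((-1, 1), (-2, 2)); squared distance = 2

Compute all C(6, 2) = 15 pairwise squared distances (x_i − x_j)² + (y_i − y_j)². The minimum is 2, attained by the pair ((-1, 1), (-2, 2)).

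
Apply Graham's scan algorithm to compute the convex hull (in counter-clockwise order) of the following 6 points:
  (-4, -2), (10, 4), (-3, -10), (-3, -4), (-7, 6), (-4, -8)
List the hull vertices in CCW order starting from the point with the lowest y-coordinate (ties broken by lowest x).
Hull (CCW) = [(-3, -10), (10, 4), (-7, 6), (-4, -8)]

Graham scan procedure:
  1. Find the pivot p₀ = point with lowest y (tie → lowest x): (-3, -10).
  2. Sort the remaining points by polar angle around p₀.
  3. Walk through sorted points, maintaining a stack; pop the top while the last three entries make a non-left turn (cross product ≤ 0).
  4. Final stack is the convex hull in CCW order: (-3, -10), (10, 4), (-7, 6), (-4, -8).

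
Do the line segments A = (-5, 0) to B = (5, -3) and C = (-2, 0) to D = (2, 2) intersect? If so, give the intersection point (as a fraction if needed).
No (intersection of containing lines falls outside at least one segment)

Parametrize and solve: t = 3/16, s = -9/32. At least one of these is outside [0, 1], so the segments do not intersect.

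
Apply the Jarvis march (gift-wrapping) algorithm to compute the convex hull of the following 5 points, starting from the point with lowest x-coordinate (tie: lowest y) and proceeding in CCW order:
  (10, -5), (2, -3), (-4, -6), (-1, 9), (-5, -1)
Hull (CCW) = [(-5, -1), (-4, -6), (10, -5), (-1, 9)]

Jarvis march: at each step, from the current hull vertex p, select the next vertex q as the point such that every other point lies strictly to the left of (or on) the directed line p → q. (Equivalently: for every other point r, the cross product (q − p) × (r − p) ≥ 0.)
Starting point (lowest x, tie lowest y): (-5, -1). Wrap until returning to start. Resulting hull: (-5, -1), (-4, -6), (10, -5), (-1, 9).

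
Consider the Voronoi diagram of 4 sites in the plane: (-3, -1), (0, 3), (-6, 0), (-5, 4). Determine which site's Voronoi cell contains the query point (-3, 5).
Nearest site = (-5, 4)

The Voronoi cell of site s contains exactly those query points closer to s than to any other site. Compute squared distances from q = (-3, 5) to each site:
  (-5 − -3)² + (4 − 5)² = 5
  (0 − -3)² + (3 − 5)² = 13
  (-6 − -3)² + (0 − 5)² = 34
  (-3 − -3)² + (-1 − 5)² = 36
Minimum is attained by (-5, 4), so q lies in its Voronoi cell.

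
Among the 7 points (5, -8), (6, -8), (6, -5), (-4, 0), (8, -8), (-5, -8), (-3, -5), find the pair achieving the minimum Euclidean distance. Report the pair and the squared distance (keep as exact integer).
Pair = ((5, -8), (6, -8)); squared distance = 1

Compute all C(7, 2) = 21 pairwise squared distances (x_i − x_j)² + (y_i − y_j)². The minimum is 1, attained by the pair ((5, -8), (6, -8)).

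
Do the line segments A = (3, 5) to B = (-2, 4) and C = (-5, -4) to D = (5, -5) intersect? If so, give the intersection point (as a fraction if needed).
No (intersection of containing lines falls outside at least one segment)

Parametrize and solve: t = 98/15, s = -37/15. At least one of these is outside [0, 1], so the segments do not intersect.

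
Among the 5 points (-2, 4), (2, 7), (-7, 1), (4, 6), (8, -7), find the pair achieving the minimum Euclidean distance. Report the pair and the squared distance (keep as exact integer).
Pair = ((2, 7), (4, 6)); squared distance = 5

Compute all C(5, 2) = 10 pairwise squared distances (x_i − x_j)² + (y_i − y_j)². The minimum is 5, attained by the pair ((2, 7), (4, 6)).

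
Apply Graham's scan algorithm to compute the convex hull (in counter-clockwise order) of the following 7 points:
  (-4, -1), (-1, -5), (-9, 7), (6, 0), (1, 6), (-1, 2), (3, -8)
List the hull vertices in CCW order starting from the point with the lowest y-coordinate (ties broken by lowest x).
Hull (CCW) = [(3, -8), (6, 0), (1, 6), (-9, 7), (-4, -1), (-1, -5)]

Graham scan procedure:
  1. Find the pivot p₀ = point with lowest y (tie → lowest x): (3, -8).
  2. Sort the remaining points by polar angle around p₀.
  3. Walk through sorted points, maintaining a stack; pop the top while the last three entries make a non-left turn (cross product ≤ 0).
  4. Final stack is the convex hull in CCW order: (3, -8), (6, 0), (1, 6), (-9, 7), (-4, -1), (-1, -5).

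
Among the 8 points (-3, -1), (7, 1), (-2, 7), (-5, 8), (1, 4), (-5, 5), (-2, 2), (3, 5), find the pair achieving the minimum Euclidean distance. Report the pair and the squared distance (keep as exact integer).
Pair = ((1, 4), (3, 5)); squared distance = 5

Compute all C(8, 2) = 28 pairwise squared distances (x_i − x_j)² + (y_i − y_j)². The minimum is 5, attained by the pair ((1, 4), (3, 5)).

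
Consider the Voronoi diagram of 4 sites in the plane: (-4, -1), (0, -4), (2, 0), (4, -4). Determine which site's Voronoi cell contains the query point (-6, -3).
Nearest site = (-4, -1)

The Voronoi cell of site s contains exactly those query points closer to s than to any other site. Compute squared distances from q = (-6, -3) to each site:
  (-4 − -6)² + (-1 − -3)² = 8
  (0 − -6)² + (-4 − -3)² = 37
  (2 − -6)² + (0 − -3)² = 73
  (4 − -6)² + (-4 − -3)² = 101
Minimum is attained by (-4, -1), so q lies in its Voronoi cell.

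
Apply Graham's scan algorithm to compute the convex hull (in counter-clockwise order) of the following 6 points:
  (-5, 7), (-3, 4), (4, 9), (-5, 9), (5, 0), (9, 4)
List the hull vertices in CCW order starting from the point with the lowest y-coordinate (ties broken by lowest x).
Hull (CCW) = [(5, 0), (9, 4), (4, 9), (-5, 9), (-5, 7), (-3, 4)]

Graham scan procedure:
  1. Find the pivot p₀ = point with lowest y (tie → lowest x): (5, 0).
  2. Sort the remaining points by polar angle around p₀.
  3. Walk through sorted points, maintaining a stack; pop the top while the last three entries make a non-left turn (cross product ≤ 0).
  4. Final stack is the convex hull in CCW order: (5, 0), (9, 4), (4, 9), (-5, 9), (-5, 7), (-3, 4).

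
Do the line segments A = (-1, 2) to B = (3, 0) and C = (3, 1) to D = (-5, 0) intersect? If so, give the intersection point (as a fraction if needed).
Yes; intersection at (7/5, 4/5) (t = 3/5 on AB, s = 1/5 on CD)

Parametrize AB as A + t(B − A) = (-1 + 4 t, 2 + -2 t) and CD as C + s(D − C) = (3 + -8 s, 1 + -1 s). Solve the linear system for (t, s). Determinant = 20 ≠ 0, so a unique intersection of the containing lines exists. Solution: t = 3/5, s = 1/5 — both in [0, 1], so the segments cross. Intersection point: (7/5, 4/5).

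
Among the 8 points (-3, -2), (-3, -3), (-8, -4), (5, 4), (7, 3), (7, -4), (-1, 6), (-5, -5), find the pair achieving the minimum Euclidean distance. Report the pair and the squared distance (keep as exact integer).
Pair = ((-3, -2), (-3, -3)); squared distance = 1

Compute all C(8, 2) = 28 pairwise squared distances (x_i − x_j)² + (y_i − y_j)². The minimum is 1, attained by the pair ((-3, -2), (-3, -3)).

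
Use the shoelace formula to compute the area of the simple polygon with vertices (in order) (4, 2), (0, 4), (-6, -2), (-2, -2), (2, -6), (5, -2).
Area = 54

Shoelace formula: Area = (1/2) |Σ_i (x_i · y_{i+1} − x_{i+1} · y_i)| (indices mod n). Compute each cross term:
  (4)(4) − (0)(2) = 16
  (0)(-2) − (-6)(4) = 24
  (-6)(-2) − (-2)(-2) = 8
  (-2)(-6) − (2)(-2) = 16
  (2)(-2) − (5)(-6) = 26
  (5)(2) − (4)(-2) = 18
Sum = 108, so (signed) Area = 108/2 = 54, |Area| = 54.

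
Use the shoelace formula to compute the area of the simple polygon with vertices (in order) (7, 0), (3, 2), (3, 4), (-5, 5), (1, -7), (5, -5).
Area = 75

Shoelace formula: Area = (1/2) |Σ_i (x_i · y_{i+1} − x_{i+1} · y_i)| (indices mod n). Compute each cross term:
  (7)(2) − (3)(0) = 14
  (3)(4) − (3)(2) = 6
  (3)(5) − (-5)(4) = 35
  (-5)(-7) − (1)(5) = 30
  (1)(-5) − (5)(-7) = 30
  (5)(0) − (7)(-5) = 35
Sum = 150, so (signed) Area = 150/2 = 75, |Area| = 75.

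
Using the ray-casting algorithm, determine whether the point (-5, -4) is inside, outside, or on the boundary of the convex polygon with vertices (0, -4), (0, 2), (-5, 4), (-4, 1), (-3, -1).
The point (-5, -4) lies strictly outside the polygon

Cast a horizontal ray to the right from the query point and count how many polygon edges it crosses (each edge strictly once or zero times, handled with the usual half-open convention). 
Parity of crossings → even ⇒ outside.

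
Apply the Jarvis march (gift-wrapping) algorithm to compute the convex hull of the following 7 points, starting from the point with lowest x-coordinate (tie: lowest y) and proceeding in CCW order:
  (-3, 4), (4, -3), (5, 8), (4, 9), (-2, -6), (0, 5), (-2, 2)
Hull (CCW) = [(-3, 4), (-2, -6), (4, -3), (5, 8), (4, 9)]

Jarvis march: at each step, from the current hull vertex p, select the next vertex q as the point such that every other point lies strictly to the left of (or on) the directed line p → q. (Equivalently: for every other point r, the cross product (q − p) × (r − p) ≥ 0.)
Starting point (lowest x, tie lowest y): (-3, 4). Wrap until returning to start. Resulting hull: (-3, 4), (-2, -6), (4, -3), (5, 8), (4, 9).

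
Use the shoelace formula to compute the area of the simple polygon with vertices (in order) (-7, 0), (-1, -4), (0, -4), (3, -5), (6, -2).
Area = 27

Shoelace formula: Area = (1/2) |Σ_i (x_i · y_{i+1} − x_{i+1} · y_i)| (indices mod n). Compute each cross term:
  (-7)(-4) − (-1)(0) = 28
  (-1)(-4) − (0)(-4) = 4
  (0)(-5) − (3)(-4) = 12
  (3)(-2) − (6)(-5) = 24
  (6)(0) − (-7)(-2) = -14
Sum = 54, so (signed) Area = 54/2 = 27, |Area| = 27.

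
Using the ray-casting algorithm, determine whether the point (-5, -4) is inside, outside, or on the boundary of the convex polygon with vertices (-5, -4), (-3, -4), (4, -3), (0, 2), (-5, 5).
The point (-5, -4) lies on the polygon boundary

Boundary check: the query satisfies the collinearity and bounding-box conditions for some polygon edge, so it lies exactly on the boundary.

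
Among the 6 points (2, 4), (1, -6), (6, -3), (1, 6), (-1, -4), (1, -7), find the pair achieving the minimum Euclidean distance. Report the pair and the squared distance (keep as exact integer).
Pair = ((1, -6), (1, -7)); squared distance = 1

Compute all C(6, 2) = 15 pairwise squared distances (x_i − x_j)² + (y_i − y_j)². The minimum is 1, attained by the pair ((1, -6), (1, -7)).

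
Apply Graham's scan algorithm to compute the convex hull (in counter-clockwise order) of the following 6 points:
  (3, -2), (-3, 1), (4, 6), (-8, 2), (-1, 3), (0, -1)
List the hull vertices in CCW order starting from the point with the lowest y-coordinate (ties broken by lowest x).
Hull (CCW) = [(3, -2), (4, 6), (-8, 2), (0, -1)]

Graham scan procedure:
  1. Find the pivot p₀ = point with lowest y (tie → lowest x): (3, -2).
  2. Sort the remaining points by polar angle around p₀.
  3. Walk through sorted points, maintaining a stack; pop the top while the last three entries make a non-left turn (cross product ≤ 0).
  4. Final stack is the convex hull in CCW order: (3, -2), (4, 6), (-8, 2), (0, -1).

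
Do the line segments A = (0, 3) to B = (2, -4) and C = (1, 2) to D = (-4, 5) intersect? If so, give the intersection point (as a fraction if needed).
Yes; intersection at (4/29, 73/29) (t = 2/29 on AB, s = 5/29 on CD)

Parametrize AB as A + t(B − A) = (0 + 2 t, 3 + -7 t) and CD as C + s(D − C) = (1 + -5 s, 2 + 3 s). Solve the linear system for (t, s). Determinant = 29 ≠ 0, so a unique intersection of the containing lines exists. Solution: t = 2/29, s = 5/29 — both in [0, 1], so the segments cross. Intersection point: (4/29, 73/29).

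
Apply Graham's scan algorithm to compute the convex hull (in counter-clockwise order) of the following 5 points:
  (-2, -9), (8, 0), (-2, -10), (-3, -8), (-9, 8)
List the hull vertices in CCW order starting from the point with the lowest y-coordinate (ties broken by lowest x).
Hull (CCW) = [(-2, -10), (8, 0), (-9, 8), (-3, -8)]

Graham scan procedure:
  1. Find the pivot p₀ = point with lowest y (tie → lowest x): (-2, -10).
  2. Sort the remaining points by polar angle around p₀.
  3. Walk through sorted points, maintaining a stack; pop the top while the last three entries make a non-left turn (cross product ≤ 0).
  4. Final stack is the convex hull in CCW order: (-2, -10), (8, 0), (-9, 8), (-3, -8).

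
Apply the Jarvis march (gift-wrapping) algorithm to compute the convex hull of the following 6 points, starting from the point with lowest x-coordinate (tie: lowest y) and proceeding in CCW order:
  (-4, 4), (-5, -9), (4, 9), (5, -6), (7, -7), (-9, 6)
Hull (CCW) = [(-9, 6), (-5, -9), (7, -7), (4, 9)]

Jarvis march: at each step, from the current hull vertex p, select the next vertex q as the point such that every other point lies strictly to the left of (or on) the directed line p → q. (Equivalently: for every other point r, the cross product (q − p) × (r − p) ≥ 0.)
Starting point (lowest x, tie lowest y): (-9, 6). Wrap until returning to start. Resulting hull: (-9, 6), (-5, -9), (7, -7), (4, 9).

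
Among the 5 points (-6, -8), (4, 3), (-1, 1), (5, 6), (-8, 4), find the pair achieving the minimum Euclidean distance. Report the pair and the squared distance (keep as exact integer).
Pair = ((4, 3), (5, 6)); squared distance = 10

Compute all C(5, 2) = 10 pairwise squared distances (x_i − x_j)² + (y_i − y_j)². The minimum is 10, attained by the pair ((4, 3), (5, 6)).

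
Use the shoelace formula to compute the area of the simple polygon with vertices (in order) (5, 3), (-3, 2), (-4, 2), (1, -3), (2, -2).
Area = 51/2

Shoelace formula: Area = (1/2) |Σ_i (x_i · y_{i+1} − x_{i+1} · y_i)| (indices mod n). Compute each cross term:
  (5)(2) − (-3)(3) = 19
  (-3)(2) − (-4)(2) = 2
  (-4)(-3) − (1)(2) = 10
  (1)(-2) − (2)(-3) = 4
  (2)(3) − (5)(-2) = 16
Sum = 51, so (signed) Area = 51/2 = 51/2, |Area| = 51/2.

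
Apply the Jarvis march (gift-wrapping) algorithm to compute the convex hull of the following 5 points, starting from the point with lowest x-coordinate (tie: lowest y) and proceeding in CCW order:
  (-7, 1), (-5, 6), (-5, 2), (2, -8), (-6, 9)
Hull (CCW) = [(-7, 1), (2, -8), (-6, 9)]

Jarvis march: at each step, from the current hull vertex p, select the next vertex q as the point such that every other point lies strictly to the left of (or on) the directed line p → q. (Equivalently: for every other point r, the cross product (q − p) × (r − p) ≥ 0.)
Starting point (lowest x, tie lowest y): (-7, 1). Wrap until returning to start. Resulting hull: (-7, 1), (2, -8), (-6, 9).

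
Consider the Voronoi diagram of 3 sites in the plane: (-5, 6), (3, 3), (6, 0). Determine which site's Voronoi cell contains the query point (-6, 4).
Nearest site = (-5, 6)

The Voronoi cell of site s contains exactly those query points closer to s than to any other site. Compute squared distances from q = (-6, 4) to each site:
  (-5 − -6)² + (6 − 4)² = 5
  (3 − -6)² + (3 − 4)² = 82
  (6 − -6)² + (0 − 4)² = 160
Minimum is attained by (-5, 6), so q lies in its Voronoi cell.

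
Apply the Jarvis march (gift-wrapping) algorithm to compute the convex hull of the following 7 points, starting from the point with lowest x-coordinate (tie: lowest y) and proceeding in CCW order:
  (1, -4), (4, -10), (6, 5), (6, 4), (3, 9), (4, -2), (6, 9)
Hull (CCW) = [(1, -4), (4, -10), (6, 4), (6, 9), (3, 9)]

Jarvis march: at each step, from the current hull vertex p, select the next vertex q as the point such that every other point lies strictly to the left of (or on) the directed line p → q. (Equivalently: for every other point r, the cross product (q − p) × (r − p) ≥ 0.)
Starting point (lowest x, tie lowest y): (1, -4). Wrap until returning to start. Resulting hull: (1, -4), (4, -10), (6, 4), (6, 9), (3, 9).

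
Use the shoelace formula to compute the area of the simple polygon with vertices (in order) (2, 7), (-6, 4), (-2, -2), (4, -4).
Area = 61

Shoelace formula: Area = (1/2) |Σ_i (x_i · y_{i+1} − x_{i+1} · y_i)| (indices mod n). Compute each cross term:
  (2)(4) − (-6)(7) = 50
  (-6)(-2) − (-2)(4) = 20
  (-2)(-4) − (4)(-2) = 16
  (4)(7) − (2)(-4) = 36
Sum = 122, so (signed) Area = 122/2 = 61, |Area| = 61.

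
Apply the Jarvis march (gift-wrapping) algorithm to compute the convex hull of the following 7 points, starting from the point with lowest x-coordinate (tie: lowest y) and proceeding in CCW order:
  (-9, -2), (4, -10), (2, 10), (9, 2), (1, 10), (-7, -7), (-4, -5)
Hull (CCW) = [(-9, -2), (-7, -7), (4, -10), (9, 2), (2, 10), (1, 10)]

Jarvis march: at each step, from the current hull vertex p, select the next vertex q as the point such that every other point lies strictly to the left of (or on) the directed line p → q. (Equivalently: for every other point r, the cross product (q − p) × (r − p) ≥ 0.)
Starting point (lowest x, tie lowest y): (-9, -2). Wrap until returning to start. Resulting hull: (-9, -2), (-7, -7), (4, -10), (9, 2), (2, 10), (1, 10).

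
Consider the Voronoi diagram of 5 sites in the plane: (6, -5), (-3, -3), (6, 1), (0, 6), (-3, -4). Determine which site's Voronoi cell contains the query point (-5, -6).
Nearest site = (-3, -4)

The Voronoi cell of site s contains exactly those query points closer to s than to any other site. Compute squared distances from q = (-5, -6) to each site:
  (-3 − -5)² + (-4 − -6)² = 8
  (-3 − -5)² + (-3 − -6)² = 13
  (6 − -5)² + (-5 − -6)² = 122
  (0 − -5)² + (6 − -6)² = 169
  (6 − -5)² + (1 − -6)² = 170
Minimum is attained by (-3, -4), so q lies in its Voronoi cell.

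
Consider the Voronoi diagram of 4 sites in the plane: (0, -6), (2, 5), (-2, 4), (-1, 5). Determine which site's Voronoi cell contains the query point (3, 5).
Nearest site = (2, 5)

The Voronoi cell of site s contains exactly those query points closer to s than to any other site. Compute squared distances from q = (3, 5) to each site:
  (2 − 3)² + (5 − 5)² = 1
  (-1 − 3)² + (5 − 5)² = 16
  (-2 − 3)² + (4 − 5)² = 26
  (0 − 3)² + (-6 − 5)² = 130
Minimum is attained by (2, 5), so q lies in its Voronoi cell.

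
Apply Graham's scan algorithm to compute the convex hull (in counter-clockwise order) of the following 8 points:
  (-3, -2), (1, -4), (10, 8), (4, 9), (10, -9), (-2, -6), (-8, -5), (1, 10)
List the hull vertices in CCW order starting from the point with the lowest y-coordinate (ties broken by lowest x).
Hull (CCW) = [(10, -9), (10, 8), (1, 10), (-8, -5)]

Graham scan procedure:
  1. Find the pivot p₀ = point with lowest y (tie → lowest x): (10, -9).
  2. Sort the remaining points by polar angle around p₀.
  3. Walk through sorted points, maintaining a stack; pop the top while the last three entries make a non-left turn (cross product ≤ 0).
  4. Final stack is the convex hull in CCW order: (10, -9), (10, 8), (1, 10), (-8, -5).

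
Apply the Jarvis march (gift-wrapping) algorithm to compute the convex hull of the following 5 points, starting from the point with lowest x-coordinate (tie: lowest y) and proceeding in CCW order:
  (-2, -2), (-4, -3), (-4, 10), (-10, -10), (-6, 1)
Hull (CCW) = [(-10, -10), (-2, -2), (-4, 10)]

Jarvis march: at each step, from the current hull vertex p, select the next vertex q as the point such that every other point lies strictly to the left of (or on) the directed line p → q. (Equivalently: for every other point r, the cross product (q − p) × (r − p) ≥ 0.)
Starting point (lowest x, tie lowest y): (-10, -10). Wrap until returning to start. Resulting hull: (-10, -10), (-2, -2), (-4, 10).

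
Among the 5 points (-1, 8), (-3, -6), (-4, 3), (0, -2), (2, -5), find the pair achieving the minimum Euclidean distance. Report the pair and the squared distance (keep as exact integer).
Pair = ((0, -2), (2, -5)); squared distance = 13

Compute all C(5, 2) = 10 pairwise squared distances (x_i − x_j)² + (y_i − y_j)². The minimum is 13, attained by the pair ((0, -2), (2, -5)).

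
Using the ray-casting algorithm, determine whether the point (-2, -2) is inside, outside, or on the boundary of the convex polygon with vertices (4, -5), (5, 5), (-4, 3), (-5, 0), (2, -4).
The point (-2, -2) lies strictly outside the polygon

Cast a horizontal ray to the right from the query point and count how many polygon edges it crosses (each edge strictly once or zero times, handled with the usual half-open convention). 
Parity of crossings → even ⇒ outside.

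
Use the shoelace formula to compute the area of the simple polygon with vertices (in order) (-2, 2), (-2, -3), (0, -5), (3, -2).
Area = 37/2

Shoelace formula: Area = (1/2) |Σ_i (x_i · y_{i+1} − x_{i+1} · y_i)| (indices mod n). Compute each cross term:
  (-2)(-3) − (-2)(2) = 10
  (-2)(-5) − (0)(-3) = 10
  (0)(-2) − (3)(-5) = 15
  (3)(2) − (-2)(-2) = 2
Sum = 37, so (signed) Area = 37/2 = 37/2, |Area| = 37/2.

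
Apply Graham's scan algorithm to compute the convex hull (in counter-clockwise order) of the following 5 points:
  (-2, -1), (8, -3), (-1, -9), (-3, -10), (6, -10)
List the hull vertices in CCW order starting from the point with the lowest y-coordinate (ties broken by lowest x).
Hull (CCW) = [(-3, -10), (6, -10), (8, -3), (-2, -1)]

Graham scan procedure:
  1. Find the pivot p₀ = point with lowest y (tie → lowest x): (-3, -10).
  2. Sort the remaining points by polar angle around p₀.
  3. Walk through sorted points, maintaining a stack; pop the top while the last three entries make a non-left turn (cross product ≤ 0).
  4. Final stack is the convex hull in CCW order: (-3, -10), (6, -10), (8, -3), (-2, -1).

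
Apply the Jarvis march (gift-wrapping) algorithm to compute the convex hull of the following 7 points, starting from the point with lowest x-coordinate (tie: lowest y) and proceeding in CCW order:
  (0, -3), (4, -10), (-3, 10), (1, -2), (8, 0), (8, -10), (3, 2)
Hull (CCW) = [(-3, 10), (0, -3), (4, -10), (8, -10), (8, 0)]

Jarvis march: at each step, from the current hull vertex p, select the next vertex q as the point such that every other point lies strictly to the left of (or on) the directed line p → q. (Equivalently: for every other point r, the cross product (q − p) × (r − p) ≥ 0.)
Starting point (lowest x, tie lowest y): (-3, 10). Wrap until returning to start. Resulting hull: (-3, 10), (0, -3), (4, -10), (8, -10), (8, 0).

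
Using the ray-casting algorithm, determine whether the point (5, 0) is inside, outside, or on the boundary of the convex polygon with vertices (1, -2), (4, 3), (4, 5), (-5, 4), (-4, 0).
The point (5, 0) lies strictly outside the polygon

Cast a horizontal ray to the right from the query point and count how many polygon edges it crosses (each edge strictly once or zero times, handled with the usual half-open convention). 
Parity of crossings → even ⇒ outside.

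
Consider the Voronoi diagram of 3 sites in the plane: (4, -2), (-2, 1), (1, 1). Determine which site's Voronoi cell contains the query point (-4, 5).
Nearest site = (-2, 1)

The Voronoi cell of site s contains exactly those query points closer to s than to any other site. Compute squared distances from q = (-4, 5) to each site:
  (-2 − -4)² + (1 − 5)² = 20
  (1 − -4)² + (1 − 5)² = 41
  (4 − -4)² + (-2 − 5)² = 113
Minimum is attained by (-2, 1), so q lies in its Voronoi cell.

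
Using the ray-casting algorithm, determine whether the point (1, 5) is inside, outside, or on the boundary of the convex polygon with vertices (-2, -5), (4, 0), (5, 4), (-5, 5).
The point (1, 5) lies strictly outside the polygon

Cast a horizontal ray to the right from the query point and count how many polygon edges it crosses (each edge strictly once or zero times, handled with the usual half-open convention). 
Parity of crossings → even ⇒ outside.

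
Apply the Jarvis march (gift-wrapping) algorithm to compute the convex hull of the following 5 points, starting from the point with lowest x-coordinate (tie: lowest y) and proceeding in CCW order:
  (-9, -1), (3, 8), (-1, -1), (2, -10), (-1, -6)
Hull (CCW) = [(-9, -1), (2, -10), (3, 8)]

Jarvis march: at each step, from the current hull vertex p, select the next vertex q as the point such that every other point lies strictly to the left of (or on) the directed line p → q. (Equivalently: for every other point r, the cross product (q − p) × (r − p) ≥ 0.)
Starting point (lowest x, tie lowest y): (-9, -1). Wrap until returning to start. Resulting hull: (-9, -1), (2, -10), (3, 8).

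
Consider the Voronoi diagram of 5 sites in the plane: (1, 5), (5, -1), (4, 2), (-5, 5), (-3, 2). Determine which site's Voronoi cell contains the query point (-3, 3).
Nearest site = (-3, 2)

The Voronoi cell of site s contains exactly those query points closer to s than to any other site. Compute squared distances from q = (-3, 3) to each site:
  (-3 − -3)² + (2 − 3)² = 1
  (-5 − -3)² + (5 − 3)² = 8
  (1 − -3)² + (5 − 3)² = 20
  (4 − -3)² + (2 − 3)² = 50
  (5 − -3)² + (-1 − 3)² = 80
Minimum is attained by (-3, 2), so q lies in its Voronoi cell.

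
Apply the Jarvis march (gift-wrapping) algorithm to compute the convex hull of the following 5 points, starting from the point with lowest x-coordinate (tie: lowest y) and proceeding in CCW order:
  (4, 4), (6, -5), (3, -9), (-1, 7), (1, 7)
Hull (CCW) = [(-1, 7), (3, -9), (6, -5), (4, 4), (1, 7)]

Jarvis march: at each step, from the current hull vertex p, select the next vertex q as the point such that every other point lies strictly to the left of (or on) the directed line p → q. (Equivalently: for every other point r, the cross product (q − p) × (r − p) ≥ 0.)
Starting point (lowest x, tie lowest y): (-1, 7). Wrap until returning to start. Resulting hull: (-1, 7), (3, -9), (6, -5), (4, 4), (1, 7).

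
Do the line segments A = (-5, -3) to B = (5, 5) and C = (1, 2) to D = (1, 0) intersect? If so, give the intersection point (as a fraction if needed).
Yes; intersection at (1, 9/5) (t = 3/5 on AB, s = 1/10 on CD)

Parametrize AB as A + t(B − A) = (-5 + 10 t, -3 + 8 t) and CD as C + s(D − C) = (1 + 0 s, 2 + -2 s). Solve the linear system for (t, s). Determinant = 20 ≠ 0, so a unique intersection of the containing lines exists. Solution: t = 3/5, s = 1/10 — both in [0, 1], so the segments cross. Intersection point: (1, 9/5).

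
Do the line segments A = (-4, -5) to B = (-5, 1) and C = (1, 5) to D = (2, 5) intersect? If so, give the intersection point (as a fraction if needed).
No (intersection of containing lines falls outside at least one segment)

Parametrize and solve: t = 5/3, s = -20/3. At least one of these is outside [0, 1], so the segments do not intersect.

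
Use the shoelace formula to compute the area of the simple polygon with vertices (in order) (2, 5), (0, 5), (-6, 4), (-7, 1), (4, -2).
Area = 48

Shoelace formula: Area = (1/2) |Σ_i (x_i · y_{i+1} − x_{i+1} · y_i)| (indices mod n). Compute each cross term:
  (2)(5) − (0)(5) = 10
  (0)(4) − (-6)(5) = 30
  (-6)(1) − (-7)(4) = 22
  (-7)(-2) − (4)(1) = 10
  (4)(5) − (2)(-2) = 24
Sum = 96, so (signed) Area = 96/2 = 48, |Area| = 48.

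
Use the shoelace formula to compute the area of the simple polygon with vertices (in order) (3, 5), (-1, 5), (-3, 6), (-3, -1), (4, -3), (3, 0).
Area = 87/2

Shoelace formula: Area = (1/2) |Σ_i (x_i · y_{i+1} − x_{i+1} · y_i)| (indices mod n). Compute each cross term:
  (3)(5) − (-1)(5) = 20
  (-1)(6) − (-3)(5) = 9
  (-3)(-1) − (-3)(6) = 21
  (-3)(-3) − (4)(-1) = 13
  (4)(0) − (3)(-3) = 9
  (3)(5) − (3)(0) = 15
Sum = 87, so (signed) Area = 87/2 = 87/2, |Area| = 87/2.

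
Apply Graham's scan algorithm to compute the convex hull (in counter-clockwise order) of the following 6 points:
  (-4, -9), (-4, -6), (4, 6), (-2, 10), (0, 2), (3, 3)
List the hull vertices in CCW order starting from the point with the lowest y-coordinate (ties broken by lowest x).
Hull (CCW) = [(-4, -9), (3, 3), (4, 6), (-2, 10), (-4, -6)]

Graham scan procedure:
  1. Find the pivot p₀ = point with lowest y (tie → lowest x): (-4, -9).
  2. Sort the remaining points by polar angle around p₀.
  3. Walk through sorted points, maintaining a stack; pop the top while the last three entries make a non-left turn (cross product ≤ 0).
  4. Final stack is the convex hull in CCW order: (-4, -9), (3, 3), (4, 6), (-2, 10), (-4, -6).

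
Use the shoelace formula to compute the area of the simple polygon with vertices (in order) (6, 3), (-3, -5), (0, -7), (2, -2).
Area = 16

Shoelace formula: Area = (1/2) |Σ_i (x_i · y_{i+1} − x_{i+1} · y_i)| (indices mod n). Compute each cross term:
  (6)(-5) − (-3)(3) = -21
  (-3)(-7) − (0)(-5) = 21
  (0)(-2) − (2)(-7) = 14
  (2)(3) − (6)(-2) = 18
Sum = 32, so (signed) Area = 32/2 = 16, |Area| = 16.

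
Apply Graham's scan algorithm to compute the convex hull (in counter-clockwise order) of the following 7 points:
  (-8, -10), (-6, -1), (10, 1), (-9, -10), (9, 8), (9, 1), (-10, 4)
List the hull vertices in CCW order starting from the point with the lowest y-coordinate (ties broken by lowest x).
Hull (CCW) = [(-9, -10), (-8, -10), (10, 1), (9, 8), (-10, 4)]

Graham scan procedure:
  1. Find the pivot p₀ = point with lowest y (tie → lowest x): (-9, -10).
  2. Sort the remaining points by polar angle around p₀.
  3. Walk through sorted points, maintaining a stack; pop the top while the last three entries make a non-left turn (cross product ≤ 0).
  4. Final stack is the convex hull in CCW order: (-9, -10), (-8, -10), (10, 1), (9, 8), (-10, 4).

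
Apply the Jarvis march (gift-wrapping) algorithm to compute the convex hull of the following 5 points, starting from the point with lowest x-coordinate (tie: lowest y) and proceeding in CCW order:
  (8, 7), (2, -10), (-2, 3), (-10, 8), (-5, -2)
Hull (CCW) = [(-10, 8), (-5, -2), (2, -10), (8, 7)]

Jarvis march: at each step, from the current hull vertex p, select the next vertex q as the point such that every other point lies strictly to the left of (or on) the directed line p → q. (Equivalently: for every other point r, the cross product (q − p) × (r − p) ≥ 0.)
Starting point (lowest x, tie lowest y): (-10, 8). Wrap until returning to start. Resulting hull: (-10, 8), (-5, -2), (2, -10), (8, 7).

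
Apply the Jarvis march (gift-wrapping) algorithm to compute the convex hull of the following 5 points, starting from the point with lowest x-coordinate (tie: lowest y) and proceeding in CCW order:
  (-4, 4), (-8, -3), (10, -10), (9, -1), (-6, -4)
Hull (CCW) = [(-8, -3), (-6, -4), (10, -10), (9, -1), (-4, 4)]

Jarvis march: at each step, from the current hull vertex p, select the next vertex q as the point such that every other point lies strictly to the left of (or on) the directed line p → q. (Equivalently: for every other point r, the cross product (q − p) × (r − p) ≥ 0.)
Starting point (lowest x, tie lowest y): (-8, -3). Wrap until returning to start. Resulting hull: (-8, -3), (-6, -4), (10, -10), (9, -1), (-4, 4).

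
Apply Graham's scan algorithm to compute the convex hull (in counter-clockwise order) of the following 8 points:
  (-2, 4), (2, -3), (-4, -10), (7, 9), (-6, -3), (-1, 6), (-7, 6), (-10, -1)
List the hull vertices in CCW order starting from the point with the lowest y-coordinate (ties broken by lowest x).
Hull (CCW) = [(-4, -10), (2, -3), (7, 9), (-7, 6), (-10, -1)]

Graham scan procedure:
  1. Find the pivot p₀ = point with lowest y (tie → lowest x): (-4, -10).
  2. Sort the remaining points by polar angle around p₀.
  3. Walk through sorted points, maintaining a stack; pop the top while the last three entries make a non-left turn (cross product ≤ 0).
  4. Final stack is the convex hull in CCW order: (-4, -10), (2, -3), (7, 9), (-7, 6), (-10, -1).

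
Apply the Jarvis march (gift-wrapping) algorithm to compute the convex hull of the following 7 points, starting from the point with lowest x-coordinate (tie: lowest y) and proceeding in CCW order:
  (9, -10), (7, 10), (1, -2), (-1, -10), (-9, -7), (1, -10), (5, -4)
Hull (CCW) = [(-9, -7), (-1, -10), (9, -10), (7, 10)]

Jarvis march: at each step, from the current hull vertex p, select the next vertex q as the point such that every other point lies strictly to the left of (or on) the directed line p → q. (Equivalently: for every other point r, the cross product (q − p) × (r − p) ≥ 0.)
Starting point (lowest x, tie lowest y): (-9, -7). Wrap until returning to start. Resulting hull: (-9, -7), (-1, -10), (9, -10), (7, 10).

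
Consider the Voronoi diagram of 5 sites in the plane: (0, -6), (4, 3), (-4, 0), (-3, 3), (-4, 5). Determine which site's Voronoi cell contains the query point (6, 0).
Nearest site = (4, 3)

The Voronoi cell of site s contains exactly those query points closer to s than to any other site. Compute squared distances from q = (6, 0) to each site:
  (4 − 6)² + (3 − 0)² = 13
  (0 − 6)² + (-6 − 0)² = 72
  (-3 − 6)² + (3 − 0)² = 90
  (-4 − 6)² + (0 − 0)² = 100
  (-4 − 6)² + (5 − 0)² = 125
Minimum is attained by (4, 3), so q lies in its Voronoi cell.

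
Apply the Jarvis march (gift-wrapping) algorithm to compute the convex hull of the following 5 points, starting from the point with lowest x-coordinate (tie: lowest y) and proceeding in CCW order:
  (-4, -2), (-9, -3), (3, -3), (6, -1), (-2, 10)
Hull (CCW) = [(-9, -3), (3, -3), (6, -1), (-2, 10)]

Jarvis march: at each step, from the current hull vertex p, select the next vertex q as the point such that every other point lies strictly to the left of (or on) the directed line p → q. (Equivalently: for every other point r, the cross product (q − p) × (r − p) ≥ 0.)
Starting point (lowest x, tie lowest y): (-9, -3). Wrap until returning to start. Resulting hull: (-9, -3), (3, -3), (6, -1), (-2, 10).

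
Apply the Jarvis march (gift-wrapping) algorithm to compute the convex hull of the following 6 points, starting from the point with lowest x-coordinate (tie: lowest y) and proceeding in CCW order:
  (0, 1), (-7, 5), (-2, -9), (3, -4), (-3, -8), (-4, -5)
Hull (CCW) = [(-7, 5), (-4, -5), (-3, -8), (-2, -9), (3, -4), (0, 1)]

Jarvis march: at each step, from the current hull vertex p, select the next vertex q as the point such that every other point lies strictly to the left of (or on) the directed line p → q. (Equivalently: for every other point r, the cross product (q − p) × (r − p) ≥ 0.)
Starting point (lowest x, tie lowest y): (-7, 5). Wrap until returning to start. Resulting hull: (-7, 5), (-4, -5), (-3, -8), (-2, -9), (3, -4), (0, 1).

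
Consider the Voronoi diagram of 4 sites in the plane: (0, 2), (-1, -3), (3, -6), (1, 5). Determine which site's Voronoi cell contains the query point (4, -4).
Nearest site = (3, -6)

The Voronoi cell of site s contains exactly those query points closer to s than to any other site. Compute squared distances from q = (4, -4) to each site:
  (3 − 4)² + (-6 − -4)² = 5
  (-1 − 4)² + (-3 − -4)² = 26
  (0 − 4)² + (2 − -4)² = 52
  (1 − 4)² + (5 − -4)² = 90
Minimum is attained by (3, -6), so q lies in its Voronoi cell.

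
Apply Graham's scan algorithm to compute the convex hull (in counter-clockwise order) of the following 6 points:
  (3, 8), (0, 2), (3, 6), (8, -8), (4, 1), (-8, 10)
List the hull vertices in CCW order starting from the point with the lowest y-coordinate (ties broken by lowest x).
Hull (CCW) = [(8, -8), (3, 8), (-8, 10)]

Graham scan procedure:
  1. Find the pivot p₀ = point with lowest y (tie → lowest x): (8, -8).
  2. Sort the remaining points by polar angle around p₀.
  3. Walk through sorted points, maintaining a stack; pop the top while the last three entries make a non-left turn (cross product ≤ 0).
  4. Final stack is the convex hull in CCW order: (8, -8), (3, 8), (-8, 10).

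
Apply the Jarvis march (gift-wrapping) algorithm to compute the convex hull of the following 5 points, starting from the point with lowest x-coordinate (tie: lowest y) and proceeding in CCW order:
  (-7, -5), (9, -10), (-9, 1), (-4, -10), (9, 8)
Hull (CCW) = [(-9, 1), (-7, -5), (-4, -10), (9, -10), (9, 8)]

Jarvis march: at each step, from the current hull vertex p, select the next vertex q as the point such that every other point lies strictly to the left of (or on) the directed line p → q. (Equivalently: for every other point r, the cross product (q − p) × (r − p) ≥ 0.)
Starting point (lowest x, tie lowest y): (-9, 1). Wrap until returning to start. Resulting hull: (-9, 1), (-7, -5), (-4, -10), (9, -10), (9, 8).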